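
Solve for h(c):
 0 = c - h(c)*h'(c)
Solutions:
 h(c) = -sqrt(C1 + c^2)
 h(c) = sqrt(C1 + c^2)


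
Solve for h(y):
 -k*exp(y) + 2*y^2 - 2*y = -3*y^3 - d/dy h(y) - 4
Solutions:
 h(y) = C1 + k*exp(y) - 3*y^4/4 - 2*y^3/3 + y^2 - 4*y


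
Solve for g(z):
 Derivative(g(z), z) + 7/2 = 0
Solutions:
 g(z) = C1 - 7*z/2


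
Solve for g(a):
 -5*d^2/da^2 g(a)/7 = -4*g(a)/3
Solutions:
 g(a) = C1*exp(-2*sqrt(105)*a/15) + C2*exp(2*sqrt(105)*a/15)


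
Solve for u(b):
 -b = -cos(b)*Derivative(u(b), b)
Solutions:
 u(b) = C1 + Integral(b/cos(b), b)


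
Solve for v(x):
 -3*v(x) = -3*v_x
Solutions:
 v(x) = C1*exp(x)


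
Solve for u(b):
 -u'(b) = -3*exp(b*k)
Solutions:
 u(b) = C1 + 3*exp(b*k)/k


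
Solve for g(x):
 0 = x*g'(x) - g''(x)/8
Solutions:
 g(x) = C1 + C2*erfi(2*x)


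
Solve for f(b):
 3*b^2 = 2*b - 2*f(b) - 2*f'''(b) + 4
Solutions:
 f(b) = C3*exp(-b) - 3*b^2/2 + b + (C1*sin(sqrt(3)*b/2) + C2*cos(sqrt(3)*b/2))*exp(b/2) + 2


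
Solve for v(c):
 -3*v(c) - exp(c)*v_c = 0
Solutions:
 v(c) = C1*exp(3*exp(-c))


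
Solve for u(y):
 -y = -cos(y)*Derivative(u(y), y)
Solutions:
 u(y) = C1 + Integral(y/cos(y), y)


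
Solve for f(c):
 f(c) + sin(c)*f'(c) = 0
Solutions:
 f(c) = C1*sqrt(cos(c) + 1)/sqrt(cos(c) - 1)


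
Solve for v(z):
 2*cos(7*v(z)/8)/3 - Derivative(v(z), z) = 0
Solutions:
 -2*z/3 - 4*log(sin(7*v(z)/8) - 1)/7 + 4*log(sin(7*v(z)/8) + 1)/7 = C1


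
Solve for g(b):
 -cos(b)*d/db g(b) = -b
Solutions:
 g(b) = C1 + Integral(b/cos(b), b)


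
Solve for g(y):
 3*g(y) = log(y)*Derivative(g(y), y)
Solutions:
 g(y) = C1*exp(3*li(y))


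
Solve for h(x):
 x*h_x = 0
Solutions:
 h(x) = C1


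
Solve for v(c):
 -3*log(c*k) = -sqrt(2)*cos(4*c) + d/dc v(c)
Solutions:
 v(c) = C1 - 3*c*log(c*k) + 3*c + sqrt(2)*sin(4*c)/4


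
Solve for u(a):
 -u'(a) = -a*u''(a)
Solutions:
 u(a) = C1 + C2*a^2


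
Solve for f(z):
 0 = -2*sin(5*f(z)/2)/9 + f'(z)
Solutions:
 -2*z/9 + log(cos(5*f(z)/2) - 1)/5 - log(cos(5*f(z)/2) + 1)/5 = C1


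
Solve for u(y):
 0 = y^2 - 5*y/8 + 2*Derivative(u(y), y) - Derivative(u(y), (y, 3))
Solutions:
 u(y) = C1 + C2*exp(-sqrt(2)*y) + C3*exp(sqrt(2)*y) - y^3/6 + 5*y^2/32 - y/2


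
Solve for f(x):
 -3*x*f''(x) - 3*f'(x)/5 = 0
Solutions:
 f(x) = C1 + C2*x^(4/5)


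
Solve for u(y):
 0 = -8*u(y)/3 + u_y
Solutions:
 u(y) = C1*exp(8*y/3)


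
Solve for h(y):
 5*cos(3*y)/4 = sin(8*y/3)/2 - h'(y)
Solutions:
 h(y) = C1 - 5*sin(3*y)/12 - 3*cos(8*y/3)/16


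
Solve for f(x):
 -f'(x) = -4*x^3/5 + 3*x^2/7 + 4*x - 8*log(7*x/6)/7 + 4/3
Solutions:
 f(x) = C1 + x^4/5 - x^3/7 - 2*x^2 + 8*x*log(x)/7 - 52*x/21 - 8*x*log(6)/7 + 8*x*log(7)/7


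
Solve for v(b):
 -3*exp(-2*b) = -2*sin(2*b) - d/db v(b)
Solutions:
 v(b) = C1 + cos(2*b) - 3*exp(-2*b)/2


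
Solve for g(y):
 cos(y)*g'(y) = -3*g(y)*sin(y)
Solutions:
 g(y) = C1*cos(y)^3


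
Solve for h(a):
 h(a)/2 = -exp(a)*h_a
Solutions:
 h(a) = C1*exp(exp(-a)/2)


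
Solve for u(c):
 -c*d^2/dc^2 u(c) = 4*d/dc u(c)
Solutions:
 u(c) = C1 + C2/c^3


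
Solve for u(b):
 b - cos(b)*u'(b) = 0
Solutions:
 u(b) = C1 + Integral(b/cos(b), b)


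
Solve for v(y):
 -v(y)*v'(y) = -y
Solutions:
 v(y) = -sqrt(C1 + y^2)
 v(y) = sqrt(C1 + y^2)


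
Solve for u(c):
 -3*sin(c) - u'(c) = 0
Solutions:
 u(c) = C1 + 3*cos(c)


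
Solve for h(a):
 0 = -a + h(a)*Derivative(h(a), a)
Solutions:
 h(a) = -sqrt(C1 + a^2)
 h(a) = sqrt(C1 + a^2)


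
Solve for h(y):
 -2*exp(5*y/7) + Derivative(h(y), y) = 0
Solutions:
 h(y) = C1 + 14*exp(5*y/7)/5


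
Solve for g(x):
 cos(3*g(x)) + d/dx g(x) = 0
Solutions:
 g(x) = -asin((C1 + exp(6*x))/(C1 - exp(6*x)))/3 + pi/3
 g(x) = asin((C1 + exp(6*x))/(C1 - exp(6*x)))/3


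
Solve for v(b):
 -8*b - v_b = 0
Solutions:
 v(b) = C1 - 4*b^2


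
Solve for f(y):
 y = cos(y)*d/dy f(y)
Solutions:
 f(y) = C1 + Integral(y/cos(y), y)


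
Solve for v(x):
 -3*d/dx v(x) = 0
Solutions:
 v(x) = C1


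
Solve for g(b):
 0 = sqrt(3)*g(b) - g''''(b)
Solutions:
 g(b) = C1*exp(-3^(1/8)*b) + C2*exp(3^(1/8)*b) + C3*sin(3^(1/8)*b) + C4*cos(3^(1/8)*b)


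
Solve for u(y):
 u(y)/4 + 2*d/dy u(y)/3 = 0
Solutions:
 u(y) = C1*exp(-3*y/8)


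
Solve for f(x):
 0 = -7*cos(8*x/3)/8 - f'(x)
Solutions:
 f(x) = C1 - 21*sin(8*x/3)/64


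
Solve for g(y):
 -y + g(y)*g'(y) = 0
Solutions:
 g(y) = -sqrt(C1 + y^2)
 g(y) = sqrt(C1 + y^2)


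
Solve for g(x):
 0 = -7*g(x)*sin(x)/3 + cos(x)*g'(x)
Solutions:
 g(x) = C1/cos(x)^(7/3)


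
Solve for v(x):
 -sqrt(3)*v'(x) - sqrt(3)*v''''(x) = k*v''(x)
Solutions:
 v(x) = C1 + C2*exp(2^(1/3)*x*(2*sqrt(3)*k/(sqrt(3)*sqrt(4*sqrt(3)*k^3 + 243) + 27)^(1/3) - 2^(1/3)*(sqrt(3)*sqrt(4*sqrt(3)*k^3 + 243) + 27)^(1/3))/6) + C3*exp(2^(1/3)*x*(8*sqrt(3)*k/((-1 + sqrt(3)*I)*(sqrt(3)*sqrt(4*sqrt(3)*k^3 + 243) + 27)^(1/3)) + 2^(1/3)*(sqrt(3)*sqrt(4*sqrt(3)*k^3 + 243) + 27)^(1/3) - 2^(1/3)*sqrt(3)*I*(sqrt(3)*sqrt(4*sqrt(3)*k^3 + 243) + 27)^(1/3))/12) + C4*exp(2^(1/3)*x*(-8*sqrt(3)*k/((1 + sqrt(3)*I)*(sqrt(3)*sqrt(4*sqrt(3)*k^3 + 243) + 27)^(1/3)) + 2^(1/3)*(sqrt(3)*sqrt(4*sqrt(3)*k^3 + 243) + 27)^(1/3) + 2^(1/3)*sqrt(3)*I*(sqrt(3)*sqrt(4*sqrt(3)*k^3 + 243) + 27)^(1/3))/12)


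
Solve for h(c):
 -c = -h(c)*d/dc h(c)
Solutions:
 h(c) = -sqrt(C1 + c^2)
 h(c) = sqrt(C1 + c^2)


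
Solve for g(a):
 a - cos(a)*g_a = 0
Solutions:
 g(a) = C1 + Integral(a/cos(a), a)


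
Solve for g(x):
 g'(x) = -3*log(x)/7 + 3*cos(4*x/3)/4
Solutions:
 g(x) = C1 - 3*x*log(x)/7 + 3*x/7 + 9*sin(4*x/3)/16


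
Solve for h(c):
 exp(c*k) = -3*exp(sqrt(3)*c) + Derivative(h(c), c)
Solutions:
 h(c) = C1 + sqrt(3)*exp(sqrt(3)*c) + exp(c*k)/k


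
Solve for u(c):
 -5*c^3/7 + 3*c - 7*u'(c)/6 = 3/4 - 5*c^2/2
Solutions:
 u(c) = C1 - 15*c^4/98 + 5*c^3/7 + 9*c^2/7 - 9*c/14


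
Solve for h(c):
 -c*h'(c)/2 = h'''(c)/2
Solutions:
 h(c) = C1 + Integral(C2*airyai(-c) + C3*airybi(-c), c)


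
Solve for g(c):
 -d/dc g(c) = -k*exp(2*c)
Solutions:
 g(c) = C1 + k*exp(2*c)/2


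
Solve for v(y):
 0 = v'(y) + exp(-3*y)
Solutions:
 v(y) = C1 + exp(-3*y)/3


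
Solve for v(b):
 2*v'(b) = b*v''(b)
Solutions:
 v(b) = C1 + C2*b^3


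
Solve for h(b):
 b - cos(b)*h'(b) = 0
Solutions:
 h(b) = C1 + Integral(b/cos(b), b)


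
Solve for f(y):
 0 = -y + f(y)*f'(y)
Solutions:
 f(y) = -sqrt(C1 + y^2)
 f(y) = sqrt(C1 + y^2)


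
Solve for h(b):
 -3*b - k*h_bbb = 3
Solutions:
 h(b) = C1 + C2*b + C3*b^2 - b^4/(8*k) - b^3/(2*k)


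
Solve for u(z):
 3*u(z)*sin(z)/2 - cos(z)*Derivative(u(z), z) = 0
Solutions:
 u(z) = C1/cos(z)^(3/2)


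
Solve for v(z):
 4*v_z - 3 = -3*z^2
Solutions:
 v(z) = C1 - z^3/4 + 3*z/4


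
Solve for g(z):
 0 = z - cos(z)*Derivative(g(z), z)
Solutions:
 g(z) = C1 + Integral(z/cos(z), z)


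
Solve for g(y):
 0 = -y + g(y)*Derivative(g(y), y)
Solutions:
 g(y) = -sqrt(C1 + y^2)
 g(y) = sqrt(C1 + y^2)


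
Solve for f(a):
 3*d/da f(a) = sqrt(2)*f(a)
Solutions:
 f(a) = C1*exp(sqrt(2)*a/3)


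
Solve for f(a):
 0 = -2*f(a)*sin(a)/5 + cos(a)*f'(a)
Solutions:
 f(a) = C1/cos(a)^(2/5)


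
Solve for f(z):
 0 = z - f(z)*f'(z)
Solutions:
 f(z) = -sqrt(C1 + z^2)
 f(z) = sqrt(C1 + z^2)


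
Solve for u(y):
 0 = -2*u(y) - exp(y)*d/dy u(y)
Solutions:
 u(y) = C1*exp(2*exp(-y))


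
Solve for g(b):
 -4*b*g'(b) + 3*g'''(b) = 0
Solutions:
 g(b) = C1 + Integral(C2*airyai(6^(2/3)*b/3) + C3*airybi(6^(2/3)*b/3), b)


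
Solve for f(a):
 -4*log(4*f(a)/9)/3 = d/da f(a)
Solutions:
 3*Integral(1/(log(_y) - 2*log(3) + 2*log(2)), (_y, f(a)))/4 = C1 - a


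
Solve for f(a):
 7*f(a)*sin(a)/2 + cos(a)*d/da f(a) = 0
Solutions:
 f(a) = C1*cos(a)^(7/2)


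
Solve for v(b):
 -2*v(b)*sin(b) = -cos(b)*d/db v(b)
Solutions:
 v(b) = C1/cos(b)^2


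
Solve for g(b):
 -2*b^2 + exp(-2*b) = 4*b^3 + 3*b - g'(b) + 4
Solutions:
 g(b) = C1 + b^4 + 2*b^3/3 + 3*b^2/2 + 4*b + exp(-2*b)/2


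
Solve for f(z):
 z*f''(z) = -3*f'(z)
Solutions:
 f(z) = C1 + C2/z^2


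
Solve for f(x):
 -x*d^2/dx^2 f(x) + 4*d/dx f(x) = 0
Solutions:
 f(x) = C1 + C2*x^5


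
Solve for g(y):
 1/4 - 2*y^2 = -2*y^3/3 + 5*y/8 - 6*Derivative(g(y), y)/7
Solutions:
 g(y) = C1 - 7*y^4/36 + 7*y^3/9 + 35*y^2/96 - 7*y/24


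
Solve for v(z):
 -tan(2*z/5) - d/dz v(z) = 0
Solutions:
 v(z) = C1 + 5*log(cos(2*z/5))/2


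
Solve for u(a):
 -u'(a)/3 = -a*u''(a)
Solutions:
 u(a) = C1 + C2*a^(4/3)


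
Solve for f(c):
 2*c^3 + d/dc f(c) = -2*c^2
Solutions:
 f(c) = C1 - c^4/2 - 2*c^3/3


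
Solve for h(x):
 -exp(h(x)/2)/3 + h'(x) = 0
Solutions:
 h(x) = 2*log(-1/(C1 + x)) + 2*log(6)


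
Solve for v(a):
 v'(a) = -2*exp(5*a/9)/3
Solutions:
 v(a) = C1 - 6*exp(5*a/9)/5


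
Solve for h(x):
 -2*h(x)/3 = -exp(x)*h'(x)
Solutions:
 h(x) = C1*exp(-2*exp(-x)/3)


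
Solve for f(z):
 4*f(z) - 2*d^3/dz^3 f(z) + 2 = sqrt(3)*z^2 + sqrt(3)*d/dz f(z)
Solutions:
 f(z) = C1*exp(z*(-6*(1 + sqrt(sqrt(3)/72 + 1))^(1/3) + sqrt(3)/(1 + sqrt(sqrt(3)/72 + 1))^(1/3))/12)*sin(z*((1 + sqrt(sqrt(3)/72 + 1))^(-1/3) + 2*sqrt(3)*(1 + sqrt(sqrt(3)/72 + 1))^(1/3))/4) + C2*exp(z*(-6*(1 + sqrt(sqrt(3)/72 + 1))^(1/3) + sqrt(3)/(1 + sqrt(sqrt(3)/72 + 1))^(1/3))/12)*cos(z*((1 + sqrt(sqrt(3)/72 + 1))^(-1/3) + 2*sqrt(3)*(1 + sqrt(sqrt(3)/72 + 1))^(1/3))/4) + C3*exp(z*(-sqrt(3)/(6*(1 + sqrt(sqrt(3)/72 + 1))^(1/3)) + (1 + sqrt(sqrt(3)/72 + 1))^(1/3))) + sqrt(3)*z^2/4 + 3*z/8 - 1/2 + 3*sqrt(3)/32


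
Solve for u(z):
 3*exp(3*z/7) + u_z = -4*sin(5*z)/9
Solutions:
 u(z) = C1 - 7*exp(3*z/7) + 4*cos(5*z)/45


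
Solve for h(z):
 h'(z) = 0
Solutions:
 h(z) = C1


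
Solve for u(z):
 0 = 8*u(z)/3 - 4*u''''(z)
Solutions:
 u(z) = C1*exp(-2^(1/4)*3^(3/4)*z/3) + C2*exp(2^(1/4)*3^(3/4)*z/3) + C3*sin(2^(1/4)*3^(3/4)*z/3) + C4*cos(2^(1/4)*3^(3/4)*z/3)


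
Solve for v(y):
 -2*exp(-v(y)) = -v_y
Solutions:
 v(y) = log(C1 + 2*y)


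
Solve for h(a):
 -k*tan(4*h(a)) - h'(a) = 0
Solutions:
 h(a) = -asin(C1*exp(-4*a*k))/4 + pi/4
 h(a) = asin(C1*exp(-4*a*k))/4


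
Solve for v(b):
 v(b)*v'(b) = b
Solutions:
 v(b) = -sqrt(C1 + b^2)
 v(b) = sqrt(C1 + b^2)


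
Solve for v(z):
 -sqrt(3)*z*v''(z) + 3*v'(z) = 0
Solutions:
 v(z) = C1 + C2*z^(1 + sqrt(3))


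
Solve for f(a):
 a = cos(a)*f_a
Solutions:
 f(a) = C1 + Integral(a/cos(a), a)


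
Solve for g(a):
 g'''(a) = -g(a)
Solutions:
 g(a) = C3*exp(-a) + (C1*sin(sqrt(3)*a/2) + C2*cos(sqrt(3)*a/2))*exp(a/2)


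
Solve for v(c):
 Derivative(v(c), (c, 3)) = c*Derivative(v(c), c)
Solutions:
 v(c) = C1 + Integral(C2*airyai(c) + C3*airybi(c), c)


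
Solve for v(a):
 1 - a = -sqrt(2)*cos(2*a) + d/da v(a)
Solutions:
 v(a) = C1 - a^2/2 + a + sqrt(2)*sin(2*a)/2


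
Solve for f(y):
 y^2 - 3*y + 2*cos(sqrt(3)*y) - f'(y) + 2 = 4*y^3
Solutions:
 f(y) = C1 - y^4 + y^3/3 - 3*y^2/2 + 2*y + 2*sqrt(3)*sin(sqrt(3)*y)/3


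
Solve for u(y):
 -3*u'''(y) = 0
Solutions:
 u(y) = C1 + C2*y + C3*y^2


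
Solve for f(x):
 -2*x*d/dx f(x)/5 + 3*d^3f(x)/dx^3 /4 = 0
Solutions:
 f(x) = C1 + Integral(C2*airyai(2*15^(2/3)*x/15) + C3*airybi(2*15^(2/3)*x/15), x)


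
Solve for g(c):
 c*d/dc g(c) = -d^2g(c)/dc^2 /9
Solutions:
 g(c) = C1 + C2*erf(3*sqrt(2)*c/2)


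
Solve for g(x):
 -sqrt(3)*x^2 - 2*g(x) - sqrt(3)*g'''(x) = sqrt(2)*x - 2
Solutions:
 g(x) = C3*exp(-2^(1/3)*3^(5/6)*x/3) - sqrt(3)*x^2/2 - sqrt(2)*x/2 + (C1*sin(6^(1/3)*x/2) + C2*cos(6^(1/3)*x/2))*exp(2^(1/3)*3^(5/6)*x/6) + 1


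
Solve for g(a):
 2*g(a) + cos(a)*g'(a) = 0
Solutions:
 g(a) = C1*(sin(a) - 1)/(sin(a) + 1)


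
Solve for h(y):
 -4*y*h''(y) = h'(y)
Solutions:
 h(y) = C1 + C2*y^(3/4)


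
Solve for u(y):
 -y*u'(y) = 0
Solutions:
 u(y) = C1


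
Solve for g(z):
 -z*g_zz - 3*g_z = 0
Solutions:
 g(z) = C1 + C2/z^2


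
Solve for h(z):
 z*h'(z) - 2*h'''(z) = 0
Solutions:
 h(z) = C1 + Integral(C2*airyai(2^(2/3)*z/2) + C3*airybi(2^(2/3)*z/2), z)


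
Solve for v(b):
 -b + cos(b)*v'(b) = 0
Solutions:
 v(b) = C1 + Integral(b/cos(b), b)


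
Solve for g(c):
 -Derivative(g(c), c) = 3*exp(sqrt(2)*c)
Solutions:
 g(c) = C1 - 3*sqrt(2)*exp(sqrt(2)*c)/2


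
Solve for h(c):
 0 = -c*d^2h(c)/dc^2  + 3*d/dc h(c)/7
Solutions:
 h(c) = C1 + C2*c^(10/7)


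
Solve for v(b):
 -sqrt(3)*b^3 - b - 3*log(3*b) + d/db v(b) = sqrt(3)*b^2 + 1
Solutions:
 v(b) = C1 + sqrt(3)*b^4/4 + sqrt(3)*b^3/3 + b^2/2 + 3*b*log(b) - 2*b + b*log(27)


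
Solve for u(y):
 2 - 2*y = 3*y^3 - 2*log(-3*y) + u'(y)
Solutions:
 u(y) = C1 - 3*y^4/4 - y^2 + 2*y*log(-y) + 2*y*log(3)


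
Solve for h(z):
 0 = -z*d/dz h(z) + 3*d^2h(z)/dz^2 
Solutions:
 h(z) = C1 + C2*erfi(sqrt(6)*z/6)


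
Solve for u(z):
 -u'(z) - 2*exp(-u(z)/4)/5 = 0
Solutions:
 u(z) = 4*log(C1 - z/10)


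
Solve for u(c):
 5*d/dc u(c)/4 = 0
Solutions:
 u(c) = C1


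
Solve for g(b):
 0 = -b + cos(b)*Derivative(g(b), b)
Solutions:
 g(b) = C1 + Integral(b/cos(b), b)


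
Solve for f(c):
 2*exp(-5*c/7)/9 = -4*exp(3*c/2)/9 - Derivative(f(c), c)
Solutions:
 f(c) = C1 - 8*exp(3*c/2)/27 + 14*exp(-5*c/7)/45


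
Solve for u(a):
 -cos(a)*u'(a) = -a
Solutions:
 u(a) = C1 + Integral(a/cos(a), a)


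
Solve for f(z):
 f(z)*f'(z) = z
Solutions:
 f(z) = -sqrt(C1 + z^2)
 f(z) = sqrt(C1 + z^2)


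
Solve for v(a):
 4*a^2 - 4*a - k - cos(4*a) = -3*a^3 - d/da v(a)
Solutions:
 v(a) = C1 - 3*a^4/4 - 4*a^3/3 + 2*a^2 + a*k + sin(4*a)/4


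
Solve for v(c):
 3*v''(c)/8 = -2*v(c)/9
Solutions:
 v(c) = C1*sin(4*sqrt(3)*c/9) + C2*cos(4*sqrt(3)*c/9)


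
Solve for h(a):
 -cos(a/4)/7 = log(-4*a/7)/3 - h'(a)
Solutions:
 h(a) = C1 + a*log(-a)/3 - a*log(7) - a/3 + 2*a*log(14)/3 + 4*sin(a/4)/7


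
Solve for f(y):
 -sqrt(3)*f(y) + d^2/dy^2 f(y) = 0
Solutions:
 f(y) = C1*exp(-3^(1/4)*y) + C2*exp(3^(1/4)*y)


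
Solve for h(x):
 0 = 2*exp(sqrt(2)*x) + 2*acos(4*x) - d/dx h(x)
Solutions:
 h(x) = C1 + 2*x*acos(4*x) - sqrt(1 - 16*x^2)/2 + sqrt(2)*exp(sqrt(2)*x)


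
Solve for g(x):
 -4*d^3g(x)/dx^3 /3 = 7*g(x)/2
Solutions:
 g(x) = C3*exp(-21^(1/3)*x/2) + (C1*sin(3^(5/6)*7^(1/3)*x/4) + C2*cos(3^(5/6)*7^(1/3)*x/4))*exp(21^(1/3)*x/4)


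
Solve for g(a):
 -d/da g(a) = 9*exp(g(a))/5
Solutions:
 g(a) = log(1/(C1 + 9*a)) + log(5)


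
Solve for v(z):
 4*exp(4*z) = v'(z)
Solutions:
 v(z) = C1 + exp(4*z)


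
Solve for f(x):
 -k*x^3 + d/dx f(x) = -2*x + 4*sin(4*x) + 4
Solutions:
 f(x) = C1 + k*x^4/4 - x^2 + 4*x - cos(4*x)


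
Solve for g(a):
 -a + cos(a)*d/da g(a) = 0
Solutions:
 g(a) = C1 + Integral(a/cos(a), a)


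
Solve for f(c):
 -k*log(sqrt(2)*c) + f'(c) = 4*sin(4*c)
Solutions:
 f(c) = C1 + c*k*(log(c) - 1) + c*k*log(2)/2 - cos(4*c)


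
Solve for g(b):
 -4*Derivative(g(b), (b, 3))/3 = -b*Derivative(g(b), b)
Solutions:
 g(b) = C1 + Integral(C2*airyai(6^(1/3)*b/2) + C3*airybi(6^(1/3)*b/2), b)


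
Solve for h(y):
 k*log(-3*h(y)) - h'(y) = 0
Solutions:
 Integral(1/(log(-_y) + log(3)), (_y, h(y))) = C1 + k*y


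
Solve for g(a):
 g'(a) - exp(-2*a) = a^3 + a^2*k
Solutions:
 g(a) = C1 + a^4/4 + a^3*k/3 - exp(-2*a)/2


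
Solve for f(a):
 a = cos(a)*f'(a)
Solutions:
 f(a) = C1 + Integral(a/cos(a), a)


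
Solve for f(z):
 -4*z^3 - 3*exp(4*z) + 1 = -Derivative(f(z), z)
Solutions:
 f(z) = C1 + z^4 - z + 3*exp(4*z)/4


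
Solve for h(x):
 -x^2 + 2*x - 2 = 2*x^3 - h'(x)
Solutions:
 h(x) = C1 + x^4/2 + x^3/3 - x^2 + 2*x


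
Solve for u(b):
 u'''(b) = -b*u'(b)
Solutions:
 u(b) = C1 + Integral(C2*airyai(-b) + C3*airybi(-b), b)


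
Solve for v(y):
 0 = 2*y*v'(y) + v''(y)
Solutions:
 v(y) = C1 + C2*erf(y)


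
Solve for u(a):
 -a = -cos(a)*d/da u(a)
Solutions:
 u(a) = C1 + Integral(a/cos(a), a)


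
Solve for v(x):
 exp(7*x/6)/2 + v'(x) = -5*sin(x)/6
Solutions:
 v(x) = C1 - 3*exp(7*x/6)/7 + 5*cos(x)/6


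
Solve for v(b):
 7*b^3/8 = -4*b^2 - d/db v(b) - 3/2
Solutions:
 v(b) = C1 - 7*b^4/32 - 4*b^3/3 - 3*b/2


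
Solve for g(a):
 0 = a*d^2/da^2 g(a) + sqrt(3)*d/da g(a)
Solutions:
 g(a) = C1 + C2*a^(1 - sqrt(3))


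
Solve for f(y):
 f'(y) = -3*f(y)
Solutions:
 f(y) = C1*exp(-3*y)


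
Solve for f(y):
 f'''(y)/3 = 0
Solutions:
 f(y) = C1 + C2*y + C3*y^2


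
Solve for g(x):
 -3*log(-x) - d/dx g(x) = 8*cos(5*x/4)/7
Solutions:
 g(x) = C1 - 3*x*log(-x) + 3*x - 32*sin(5*x/4)/35


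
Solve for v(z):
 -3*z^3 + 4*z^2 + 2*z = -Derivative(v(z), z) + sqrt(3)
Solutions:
 v(z) = C1 + 3*z^4/4 - 4*z^3/3 - z^2 + sqrt(3)*z


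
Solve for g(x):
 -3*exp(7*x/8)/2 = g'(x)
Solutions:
 g(x) = C1 - 12*exp(7*x/8)/7


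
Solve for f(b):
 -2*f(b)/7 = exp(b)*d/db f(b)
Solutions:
 f(b) = C1*exp(2*exp(-b)/7)


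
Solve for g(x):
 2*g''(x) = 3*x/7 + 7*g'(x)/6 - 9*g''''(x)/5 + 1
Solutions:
 g(x) = C1 + C2*exp(30^(1/3)*x*(-(63 + sqrt(5889))^(1/3) + 4*30^(1/3)/(63 + sqrt(5889))^(1/3))/36)*sin(10^(1/3)*3^(1/6)*x*(12*10^(1/3)/(63 + sqrt(5889))^(1/3) + 3^(2/3)*(63 + sqrt(5889))^(1/3))/36) + C3*exp(30^(1/3)*x*(-(63 + sqrt(5889))^(1/3) + 4*30^(1/3)/(63 + sqrt(5889))^(1/3))/36)*cos(10^(1/3)*3^(1/6)*x*(12*10^(1/3)/(63 + sqrt(5889))^(1/3) + 3^(2/3)*(63 + sqrt(5889))^(1/3))/36) + C4*exp(-30^(1/3)*x*(-(63 + sqrt(5889))^(1/3) + 4*30^(1/3)/(63 + sqrt(5889))^(1/3))/18) - 9*x^2/49 - 510*x/343


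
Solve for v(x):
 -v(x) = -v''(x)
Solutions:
 v(x) = C1*exp(-x) + C2*exp(x)


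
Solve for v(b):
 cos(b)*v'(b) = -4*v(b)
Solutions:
 v(b) = C1*(sin(b)^2 - 2*sin(b) + 1)/(sin(b)^2 + 2*sin(b) + 1)


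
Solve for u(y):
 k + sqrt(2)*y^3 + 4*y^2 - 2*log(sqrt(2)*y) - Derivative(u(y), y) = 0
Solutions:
 u(y) = C1 + k*y + sqrt(2)*y^4/4 + 4*y^3/3 - 2*y*log(y) - y*log(2) + 2*y


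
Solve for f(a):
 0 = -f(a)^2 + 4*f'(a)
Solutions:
 f(a) = -4/(C1 + a)


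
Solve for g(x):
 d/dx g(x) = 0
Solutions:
 g(x) = C1


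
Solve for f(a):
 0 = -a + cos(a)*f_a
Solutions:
 f(a) = C1 + Integral(a/cos(a), a)


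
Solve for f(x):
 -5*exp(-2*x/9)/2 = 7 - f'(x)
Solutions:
 f(x) = C1 + 7*x - 45*exp(-2*x/9)/4


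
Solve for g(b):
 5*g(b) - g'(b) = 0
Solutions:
 g(b) = C1*exp(5*b)


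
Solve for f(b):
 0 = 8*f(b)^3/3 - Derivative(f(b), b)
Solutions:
 f(b) = -sqrt(6)*sqrt(-1/(C1 + 8*b))/2
 f(b) = sqrt(6)*sqrt(-1/(C1 + 8*b))/2


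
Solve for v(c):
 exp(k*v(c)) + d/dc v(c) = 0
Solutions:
 v(c) = Piecewise((log(1/(C1*k + c*k))/k, Ne(k, 0)), (nan, True))
 v(c) = Piecewise((C1 - c, Eq(k, 0)), (nan, True))


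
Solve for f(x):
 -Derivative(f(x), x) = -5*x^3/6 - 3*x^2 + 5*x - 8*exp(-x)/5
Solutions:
 f(x) = C1 + 5*x^4/24 + x^3 - 5*x^2/2 - 8*exp(-x)/5


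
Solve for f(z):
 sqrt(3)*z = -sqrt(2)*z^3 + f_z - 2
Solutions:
 f(z) = C1 + sqrt(2)*z^4/4 + sqrt(3)*z^2/2 + 2*z


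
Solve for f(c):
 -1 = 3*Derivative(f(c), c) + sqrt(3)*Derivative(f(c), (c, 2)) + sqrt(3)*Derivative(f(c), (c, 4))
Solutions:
 f(c) = C1 + C2*exp(2^(1/3)*sqrt(3)*c*(-2/(9 + sqrt(85))^(1/3) + 2^(1/3)*(9 + sqrt(85))^(1/3))/12)*sin(2^(1/3)*c*(2/(9 + sqrt(85))^(1/3) + 2^(1/3)*(9 + sqrt(85))^(1/3))/4) + C3*exp(2^(1/3)*sqrt(3)*c*(-2/(9 + sqrt(85))^(1/3) + 2^(1/3)*(9 + sqrt(85))^(1/3))/12)*cos(2^(1/3)*c*(2/(9 + sqrt(85))^(1/3) + 2^(1/3)*(9 + sqrt(85))^(1/3))/4) + C4*exp(-2^(1/3)*sqrt(3)*c*(-2/(9 + sqrt(85))^(1/3) + 2^(1/3)*(9 + sqrt(85))^(1/3))/6) - c/3


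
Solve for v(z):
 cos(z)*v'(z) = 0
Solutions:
 v(z) = C1


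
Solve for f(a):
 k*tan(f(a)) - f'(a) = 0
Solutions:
 f(a) = pi - asin(C1*exp(a*k))
 f(a) = asin(C1*exp(a*k))


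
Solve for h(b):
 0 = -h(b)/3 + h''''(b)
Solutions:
 h(b) = C1*exp(-3^(3/4)*b/3) + C2*exp(3^(3/4)*b/3) + C3*sin(3^(3/4)*b/3) + C4*cos(3^(3/4)*b/3)


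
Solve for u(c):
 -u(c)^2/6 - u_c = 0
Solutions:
 u(c) = 6/(C1 + c)


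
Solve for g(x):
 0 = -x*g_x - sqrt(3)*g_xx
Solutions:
 g(x) = C1 + C2*erf(sqrt(2)*3^(3/4)*x/6)


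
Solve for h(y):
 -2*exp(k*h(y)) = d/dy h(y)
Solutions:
 h(y) = Piecewise((log(1/(C1*k + 2*k*y))/k, Ne(k, 0)), (nan, True))
 h(y) = Piecewise((C1 - 2*y, Eq(k, 0)), (nan, True))


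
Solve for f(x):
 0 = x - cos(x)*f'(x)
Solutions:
 f(x) = C1 + Integral(x/cos(x), x)


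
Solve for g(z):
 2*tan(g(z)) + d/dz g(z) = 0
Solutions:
 g(z) = pi - asin(C1*exp(-2*z))
 g(z) = asin(C1*exp(-2*z))


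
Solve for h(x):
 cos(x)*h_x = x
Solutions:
 h(x) = C1 + Integral(x/cos(x), x)


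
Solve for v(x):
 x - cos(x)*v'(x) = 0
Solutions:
 v(x) = C1 + Integral(x/cos(x), x)


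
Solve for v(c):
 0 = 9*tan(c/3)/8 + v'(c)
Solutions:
 v(c) = C1 + 27*log(cos(c/3))/8


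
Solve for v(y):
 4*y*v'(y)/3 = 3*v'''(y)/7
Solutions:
 v(y) = C1 + Integral(C2*airyai(84^(1/3)*y/3) + C3*airybi(84^(1/3)*y/3), y)


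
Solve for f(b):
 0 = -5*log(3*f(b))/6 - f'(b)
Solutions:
 6*Integral(1/(log(_y) + log(3)), (_y, f(b)))/5 = C1 - b


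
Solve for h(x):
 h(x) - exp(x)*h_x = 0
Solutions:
 h(x) = C1*exp(-exp(-x))


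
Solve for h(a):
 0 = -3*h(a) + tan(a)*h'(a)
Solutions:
 h(a) = C1*sin(a)^3


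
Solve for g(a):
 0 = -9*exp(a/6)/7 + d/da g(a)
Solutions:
 g(a) = C1 + 54*exp(a/6)/7


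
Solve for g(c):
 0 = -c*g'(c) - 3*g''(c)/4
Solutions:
 g(c) = C1 + C2*erf(sqrt(6)*c/3)


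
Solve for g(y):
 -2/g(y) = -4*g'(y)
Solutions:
 g(y) = -sqrt(C1 + y)
 g(y) = sqrt(C1 + y)


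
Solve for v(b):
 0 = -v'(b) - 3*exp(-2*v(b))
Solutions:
 v(b) = log(-sqrt(C1 - 6*b))
 v(b) = log(C1 - 6*b)/2


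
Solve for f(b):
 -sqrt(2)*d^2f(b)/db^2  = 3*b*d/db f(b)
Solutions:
 f(b) = C1 + C2*erf(2^(1/4)*sqrt(3)*b/2)


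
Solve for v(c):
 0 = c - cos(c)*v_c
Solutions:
 v(c) = C1 + Integral(c/cos(c), c)


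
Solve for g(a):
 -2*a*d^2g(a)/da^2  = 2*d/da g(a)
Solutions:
 g(a) = C1 + C2*log(a)


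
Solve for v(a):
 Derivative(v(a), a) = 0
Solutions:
 v(a) = C1


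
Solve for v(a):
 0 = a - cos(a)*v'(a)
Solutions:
 v(a) = C1 + Integral(a/cos(a), a)


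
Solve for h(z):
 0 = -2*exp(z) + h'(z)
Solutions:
 h(z) = C1 + 2*exp(z)


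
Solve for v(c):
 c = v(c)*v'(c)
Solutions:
 v(c) = -sqrt(C1 + c^2)
 v(c) = sqrt(C1 + c^2)


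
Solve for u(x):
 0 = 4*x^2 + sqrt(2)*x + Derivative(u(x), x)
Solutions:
 u(x) = C1 - 4*x^3/3 - sqrt(2)*x^2/2


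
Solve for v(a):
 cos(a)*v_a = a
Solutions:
 v(a) = C1 + Integral(a/cos(a), a)


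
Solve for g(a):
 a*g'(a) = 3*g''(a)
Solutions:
 g(a) = C1 + C2*erfi(sqrt(6)*a/6)


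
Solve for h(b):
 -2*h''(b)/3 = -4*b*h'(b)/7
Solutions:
 h(b) = C1 + C2*erfi(sqrt(21)*b/7)


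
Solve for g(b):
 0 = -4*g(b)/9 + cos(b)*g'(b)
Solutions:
 g(b) = C1*(sin(b) + 1)^(2/9)/(sin(b) - 1)^(2/9)


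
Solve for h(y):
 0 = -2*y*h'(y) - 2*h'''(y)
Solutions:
 h(y) = C1 + Integral(C2*airyai(-y) + C3*airybi(-y), y)


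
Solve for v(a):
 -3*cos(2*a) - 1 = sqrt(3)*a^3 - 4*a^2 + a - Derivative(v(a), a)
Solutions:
 v(a) = C1 + sqrt(3)*a^4/4 - 4*a^3/3 + a^2/2 + a + 3*sin(2*a)/2


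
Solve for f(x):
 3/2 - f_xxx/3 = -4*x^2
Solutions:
 f(x) = C1 + C2*x + C3*x^2 + x^5/5 + 3*x^3/4


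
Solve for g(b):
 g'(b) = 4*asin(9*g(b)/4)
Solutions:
 Integral(1/asin(9*_y/4), (_y, g(b))) = C1 + 4*b


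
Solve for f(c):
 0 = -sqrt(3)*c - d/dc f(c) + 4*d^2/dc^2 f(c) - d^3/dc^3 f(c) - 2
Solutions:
 f(c) = C1 + C2*exp(c*(2 - sqrt(3))) + C3*exp(c*(sqrt(3) + 2)) - sqrt(3)*c^2/2 - 4*sqrt(3)*c - 2*c


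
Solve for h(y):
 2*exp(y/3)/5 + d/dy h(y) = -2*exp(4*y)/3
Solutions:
 h(y) = C1 - 6*exp(y/3)/5 - exp(4*y)/6


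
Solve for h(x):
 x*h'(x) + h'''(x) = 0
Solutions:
 h(x) = C1 + Integral(C2*airyai(-x) + C3*airybi(-x), x)


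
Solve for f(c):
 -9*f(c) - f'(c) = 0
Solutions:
 f(c) = C1*exp(-9*c)


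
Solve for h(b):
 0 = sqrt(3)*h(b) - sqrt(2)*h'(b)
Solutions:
 h(b) = C1*exp(sqrt(6)*b/2)


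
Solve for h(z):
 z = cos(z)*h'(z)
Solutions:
 h(z) = C1 + Integral(z/cos(z), z)


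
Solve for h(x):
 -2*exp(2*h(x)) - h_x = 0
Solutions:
 h(x) = log(-sqrt(-1/(C1 - 2*x))) - log(2)/2
 h(x) = log(-1/(C1 - 2*x))/2 - log(2)/2


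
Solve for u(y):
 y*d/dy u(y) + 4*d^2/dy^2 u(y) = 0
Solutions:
 u(y) = C1 + C2*erf(sqrt(2)*y/4)


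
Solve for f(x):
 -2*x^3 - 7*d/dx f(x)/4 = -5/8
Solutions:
 f(x) = C1 - 2*x^4/7 + 5*x/14


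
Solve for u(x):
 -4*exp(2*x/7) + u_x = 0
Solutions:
 u(x) = C1 + 14*exp(2*x/7)


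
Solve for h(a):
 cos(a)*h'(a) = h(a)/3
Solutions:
 h(a) = C1*(sin(a) + 1)^(1/6)/(sin(a) - 1)^(1/6)


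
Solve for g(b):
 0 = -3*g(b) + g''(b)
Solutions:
 g(b) = C1*exp(-sqrt(3)*b) + C2*exp(sqrt(3)*b)


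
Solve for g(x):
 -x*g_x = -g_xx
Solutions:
 g(x) = C1 + C2*erfi(sqrt(2)*x/2)


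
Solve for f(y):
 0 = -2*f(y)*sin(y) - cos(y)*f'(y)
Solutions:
 f(y) = C1*cos(y)^2


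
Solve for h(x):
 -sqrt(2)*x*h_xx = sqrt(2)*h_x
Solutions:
 h(x) = C1 + C2*log(x)


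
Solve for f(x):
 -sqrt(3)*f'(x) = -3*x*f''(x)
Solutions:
 f(x) = C1 + C2*x^(sqrt(3)/3 + 1)


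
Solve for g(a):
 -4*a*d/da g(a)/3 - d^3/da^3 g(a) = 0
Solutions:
 g(a) = C1 + Integral(C2*airyai(-6^(2/3)*a/3) + C3*airybi(-6^(2/3)*a/3), a)


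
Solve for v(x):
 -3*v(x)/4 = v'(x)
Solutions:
 v(x) = C1*exp(-3*x/4)


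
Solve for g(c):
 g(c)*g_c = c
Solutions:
 g(c) = -sqrt(C1 + c^2)
 g(c) = sqrt(C1 + c^2)


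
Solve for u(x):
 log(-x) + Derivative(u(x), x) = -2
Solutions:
 u(x) = C1 - x*log(-x) - x


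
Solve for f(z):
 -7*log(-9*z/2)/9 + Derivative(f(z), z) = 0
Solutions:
 f(z) = C1 + 7*z*log(-z)/9 + 7*z*(-1 - log(2) + 2*log(3))/9


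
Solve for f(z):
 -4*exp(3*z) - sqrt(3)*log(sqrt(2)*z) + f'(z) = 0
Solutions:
 f(z) = C1 + sqrt(3)*z*log(z) + sqrt(3)*z*(-1 + log(2)/2) + 4*exp(3*z)/3


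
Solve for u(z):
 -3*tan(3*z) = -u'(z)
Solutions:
 u(z) = C1 - log(cos(3*z))


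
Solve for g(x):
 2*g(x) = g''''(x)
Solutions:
 g(x) = C1*exp(-2^(1/4)*x) + C2*exp(2^(1/4)*x) + C3*sin(2^(1/4)*x) + C4*cos(2^(1/4)*x)


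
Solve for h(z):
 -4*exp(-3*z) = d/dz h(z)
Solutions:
 h(z) = C1 + 4*exp(-3*z)/3


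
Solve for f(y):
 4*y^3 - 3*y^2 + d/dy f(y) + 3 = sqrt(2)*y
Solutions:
 f(y) = C1 - y^4 + y^3 + sqrt(2)*y^2/2 - 3*y


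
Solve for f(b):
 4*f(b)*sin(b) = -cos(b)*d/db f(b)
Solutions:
 f(b) = C1*cos(b)^4


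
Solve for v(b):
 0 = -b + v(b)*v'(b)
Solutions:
 v(b) = -sqrt(C1 + b^2)
 v(b) = sqrt(C1 + b^2)


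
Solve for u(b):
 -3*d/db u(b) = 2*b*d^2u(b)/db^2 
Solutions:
 u(b) = C1 + C2/sqrt(b)


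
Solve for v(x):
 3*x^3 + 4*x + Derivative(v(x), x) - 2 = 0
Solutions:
 v(x) = C1 - 3*x^4/4 - 2*x^2 + 2*x


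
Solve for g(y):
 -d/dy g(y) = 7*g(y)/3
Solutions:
 g(y) = C1*exp(-7*y/3)


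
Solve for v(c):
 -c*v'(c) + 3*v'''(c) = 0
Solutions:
 v(c) = C1 + Integral(C2*airyai(3^(2/3)*c/3) + C3*airybi(3^(2/3)*c/3), c)


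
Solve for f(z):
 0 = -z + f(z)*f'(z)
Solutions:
 f(z) = -sqrt(C1 + z^2)
 f(z) = sqrt(C1 + z^2)


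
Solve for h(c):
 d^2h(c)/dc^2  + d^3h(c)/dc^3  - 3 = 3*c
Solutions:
 h(c) = C1 + C2*c + C3*exp(-c) + c^3/2


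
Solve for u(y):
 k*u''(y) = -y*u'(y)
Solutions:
 u(y) = C1 + C2*sqrt(k)*erf(sqrt(2)*y*sqrt(1/k)/2)


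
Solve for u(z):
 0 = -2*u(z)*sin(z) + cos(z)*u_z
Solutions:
 u(z) = C1/cos(z)^2


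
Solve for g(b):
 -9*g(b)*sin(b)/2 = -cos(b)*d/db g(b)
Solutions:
 g(b) = C1/cos(b)^(9/2)


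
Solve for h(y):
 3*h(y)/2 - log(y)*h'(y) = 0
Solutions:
 h(y) = C1*exp(3*li(y)/2)


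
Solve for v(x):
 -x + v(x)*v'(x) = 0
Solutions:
 v(x) = -sqrt(C1 + x^2)
 v(x) = sqrt(C1 + x^2)


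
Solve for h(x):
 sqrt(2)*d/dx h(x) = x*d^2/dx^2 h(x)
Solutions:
 h(x) = C1 + C2*x^(1 + sqrt(2))


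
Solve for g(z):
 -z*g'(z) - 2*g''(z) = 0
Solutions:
 g(z) = C1 + C2*erf(z/2)


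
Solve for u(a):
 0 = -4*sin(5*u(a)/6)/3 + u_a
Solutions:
 -4*a/3 + 3*log(cos(5*u(a)/6) - 1)/5 - 3*log(cos(5*u(a)/6) + 1)/5 = C1


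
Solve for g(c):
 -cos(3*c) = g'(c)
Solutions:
 g(c) = C1 - sin(3*c)/3


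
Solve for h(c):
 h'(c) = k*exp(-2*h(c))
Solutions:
 h(c) = log(-sqrt(C1 + 2*c*k))
 h(c) = log(C1 + 2*c*k)/2


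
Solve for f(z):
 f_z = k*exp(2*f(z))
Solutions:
 f(z) = log(-sqrt(-1/(C1 + k*z))) - log(2)/2
 f(z) = log(-1/(C1 + k*z))/2 - log(2)/2


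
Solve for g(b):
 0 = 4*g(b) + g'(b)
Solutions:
 g(b) = C1*exp(-4*b)


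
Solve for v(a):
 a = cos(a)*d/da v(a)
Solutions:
 v(a) = C1 + Integral(a/cos(a), a)


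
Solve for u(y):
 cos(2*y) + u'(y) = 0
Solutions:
 u(y) = C1 - sin(2*y)/2


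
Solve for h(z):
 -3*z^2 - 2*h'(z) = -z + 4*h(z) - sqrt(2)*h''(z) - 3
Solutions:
 h(z) = C1*exp(sqrt(2)*z*(1 - sqrt(1 + 4*sqrt(2)))/2) + C2*exp(sqrt(2)*z*(1 + sqrt(1 + 4*sqrt(2)))/2) - 3*z^2/4 + z - 3*sqrt(2)/8 + 1/4


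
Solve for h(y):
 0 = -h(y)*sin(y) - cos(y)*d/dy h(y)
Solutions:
 h(y) = C1*cos(y)


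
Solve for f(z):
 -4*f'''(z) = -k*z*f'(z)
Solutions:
 f(z) = C1 + Integral(C2*airyai(2^(1/3)*k^(1/3)*z/2) + C3*airybi(2^(1/3)*k^(1/3)*z/2), z)


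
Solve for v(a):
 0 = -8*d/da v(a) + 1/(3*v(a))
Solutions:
 v(a) = -sqrt(C1 + 3*a)/6
 v(a) = sqrt(C1 + 3*a)/6


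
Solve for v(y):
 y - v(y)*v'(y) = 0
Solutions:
 v(y) = -sqrt(C1 + y^2)
 v(y) = sqrt(C1 + y^2)


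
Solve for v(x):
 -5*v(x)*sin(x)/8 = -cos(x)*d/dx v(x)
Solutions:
 v(x) = C1/cos(x)^(5/8)


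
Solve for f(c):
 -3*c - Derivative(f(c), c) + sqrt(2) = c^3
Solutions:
 f(c) = C1 - c^4/4 - 3*c^2/2 + sqrt(2)*c


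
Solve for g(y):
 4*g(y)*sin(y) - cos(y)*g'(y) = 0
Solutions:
 g(y) = C1/cos(y)^4


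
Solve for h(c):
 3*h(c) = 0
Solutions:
 h(c) = 0


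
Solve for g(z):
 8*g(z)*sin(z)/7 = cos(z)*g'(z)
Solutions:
 g(z) = C1/cos(z)^(8/7)


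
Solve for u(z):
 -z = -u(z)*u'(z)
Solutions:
 u(z) = -sqrt(C1 + z^2)
 u(z) = sqrt(C1 + z^2)


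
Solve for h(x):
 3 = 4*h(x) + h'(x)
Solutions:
 h(x) = C1*exp(-4*x) + 3/4


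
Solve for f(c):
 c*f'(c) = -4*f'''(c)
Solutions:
 f(c) = C1 + Integral(C2*airyai(-2^(1/3)*c/2) + C3*airybi(-2^(1/3)*c/2), c)


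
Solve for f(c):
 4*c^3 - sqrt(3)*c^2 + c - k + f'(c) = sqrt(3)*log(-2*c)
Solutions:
 f(c) = C1 - c^4 + sqrt(3)*c^3/3 - c^2/2 + c*(k - sqrt(3) + sqrt(3)*log(2)) + sqrt(3)*c*log(-c)


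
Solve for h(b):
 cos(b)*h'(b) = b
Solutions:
 h(b) = C1 + Integral(b/cos(b), b)


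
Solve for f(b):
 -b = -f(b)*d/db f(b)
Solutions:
 f(b) = -sqrt(C1 + b^2)
 f(b) = sqrt(C1 + b^2)


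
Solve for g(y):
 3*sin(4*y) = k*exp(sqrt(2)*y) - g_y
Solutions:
 g(y) = C1 + sqrt(2)*k*exp(sqrt(2)*y)/2 + 3*cos(4*y)/4


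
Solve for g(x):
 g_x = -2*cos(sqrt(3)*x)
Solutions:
 g(x) = C1 - 2*sqrt(3)*sin(sqrt(3)*x)/3


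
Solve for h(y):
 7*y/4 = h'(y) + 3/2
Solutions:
 h(y) = C1 + 7*y^2/8 - 3*y/2


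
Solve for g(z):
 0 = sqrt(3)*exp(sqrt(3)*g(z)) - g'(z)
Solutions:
 g(z) = sqrt(3)*(2*log(-1/(C1 + sqrt(3)*z)) - log(3))/6


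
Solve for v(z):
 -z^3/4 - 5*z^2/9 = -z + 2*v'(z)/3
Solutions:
 v(z) = C1 - 3*z^4/32 - 5*z^3/18 + 3*z^2/4


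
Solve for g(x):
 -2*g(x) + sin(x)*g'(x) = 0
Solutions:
 g(x) = C1*(cos(x) - 1)/(cos(x) + 1)


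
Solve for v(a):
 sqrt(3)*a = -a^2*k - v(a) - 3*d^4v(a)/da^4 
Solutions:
 v(a) = -a^2*k - sqrt(3)*a + (C1*sin(sqrt(2)*3^(3/4)*a/6) + C2*cos(sqrt(2)*3^(3/4)*a/6))*exp(-sqrt(2)*3^(3/4)*a/6) + (C3*sin(sqrt(2)*3^(3/4)*a/6) + C4*cos(sqrt(2)*3^(3/4)*a/6))*exp(sqrt(2)*3^(3/4)*a/6)


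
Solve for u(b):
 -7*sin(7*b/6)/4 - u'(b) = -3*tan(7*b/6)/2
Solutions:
 u(b) = C1 - 9*log(cos(7*b/6))/7 + 3*cos(7*b/6)/2


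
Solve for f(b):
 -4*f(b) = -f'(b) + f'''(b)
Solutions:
 f(b) = C1*exp(3^(1/3)*b*(3^(1/3)/(sqrt(321) + 18)^(1/3) + (sqrt(321) + 18)^(1/3))/6)*sin(3^(1/6)*b*(-3^(2/3)*(sqrt(321) + 18)^(1/3) + 3/(sqrt(321) + 18)^(1/3))/6) + C2*exp(3^(1/3)*b*(3^(1/3)/(sqrt(321) + 18)^(1/3) + (sqrt(321) + 18)^(1/3))/6)*cos(3^(1/6)*b*(-3^(2/3)*(sqrt(321) + 18)^(1/3) + 3/(sqrt(321) + 18)^(1/3))/6) + C3*exp(-3^(1/3)*b*(3^(1/3)/(sqrt(321) + 18)^(1/3) + (sqrt(321) + 18)^(1/3))/3)


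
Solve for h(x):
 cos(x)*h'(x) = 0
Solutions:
 h(x) = C1


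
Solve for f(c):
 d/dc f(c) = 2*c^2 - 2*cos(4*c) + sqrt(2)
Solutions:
 f(c) = C1 + 2*c^3/3 + sqrt(2)*c - sin(4*c)/2


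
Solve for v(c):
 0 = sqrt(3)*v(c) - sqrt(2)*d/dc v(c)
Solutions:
 v(c) = C1*exp(sqrt(6)*c/2)


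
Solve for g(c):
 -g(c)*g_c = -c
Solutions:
 g(c) = -sqrt(C1 + c^2)
 g(c) = sqrt(C1 + c^2)


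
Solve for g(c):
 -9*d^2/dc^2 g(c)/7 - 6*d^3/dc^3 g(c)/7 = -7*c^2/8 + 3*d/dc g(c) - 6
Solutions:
 g(c) = C1 + 7*c^3/72 - c^2/8 + 163*c/84 + (C2*sin(sqrt(47)*c/4) + C3*cos(sqrt(47)*c/4))*exp(-3*c/4)


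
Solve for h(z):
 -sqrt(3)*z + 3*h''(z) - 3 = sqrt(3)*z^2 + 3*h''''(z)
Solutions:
 h(z) = C1 + C2*z + C3*exp(-z) + C4*exp(z) + sqrt(3)*z^4/36 + sqrt(3)*z^3/18 + z^2*(3 + 2*sqrt(3))/6


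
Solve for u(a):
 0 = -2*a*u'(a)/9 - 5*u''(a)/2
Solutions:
 u(a) = C1 + C2*erf(sqrt(10)*a/15)


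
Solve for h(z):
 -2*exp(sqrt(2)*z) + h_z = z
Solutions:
 h(z) = C1 + z^2/2 + sqrt(2)*exp(sqrt(2)*z)


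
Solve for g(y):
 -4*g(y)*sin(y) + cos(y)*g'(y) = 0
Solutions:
 g(y) = C1/cos(y)^4


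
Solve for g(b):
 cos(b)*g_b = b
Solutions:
 g(b) = C1 + Integral(b/cos(b), b)


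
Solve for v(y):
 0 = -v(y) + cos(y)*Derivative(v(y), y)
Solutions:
 v(y) = C1*sqrt(sin(y) + 1)/sqrt(sin(y) - 1)


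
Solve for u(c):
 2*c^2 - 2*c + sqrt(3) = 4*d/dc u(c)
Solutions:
 u(c) = C1 + c^3/6 - c^2/4 + sqrt(3)*c/4


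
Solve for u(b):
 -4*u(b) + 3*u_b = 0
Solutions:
 u(b) = C1*exp(4*b/3)


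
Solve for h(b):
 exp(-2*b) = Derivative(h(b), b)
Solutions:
 h(b) = C1 - exp(-2*b)/2


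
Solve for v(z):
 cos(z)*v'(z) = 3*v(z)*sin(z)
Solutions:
 v(z) = C1/cos(z)^3


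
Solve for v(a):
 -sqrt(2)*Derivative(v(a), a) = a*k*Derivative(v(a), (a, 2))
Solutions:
 v(a) = C1 + a^(((re(k) - sqrt(2))*re(k) + im(k)^2)/(re(k)^2 + im(k)^2))*(C2*sin(sqrt(2)*log(a)*Abs(im(k))/(re(k)^2 + im(k)^2)) + C3*cos(sqrt(2)*log(a)*im(k)/(re(k)^2 + im(k)^2)))


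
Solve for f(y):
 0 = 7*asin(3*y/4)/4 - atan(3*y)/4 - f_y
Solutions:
 f(y) = C1 + 7*y*asin(3*y/4)/4 - y*atan(3*y)/4 + 7*sqrt(16 - 9*y^2)/12 + log(9*y^2 + 1)/24


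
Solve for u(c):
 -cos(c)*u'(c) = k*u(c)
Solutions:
 u(c) = C1*exp(k*(log(sin(c) - 1) - log(sin(c) + 1))/2)


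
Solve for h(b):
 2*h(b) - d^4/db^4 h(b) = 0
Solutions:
 h(b) = C1*exp(-2^(1/4)*b) + C2*exp(2^(1/4)*b) + C3*sin(2^(1/4)*b) + C4*cos(2^(1/4)*b)


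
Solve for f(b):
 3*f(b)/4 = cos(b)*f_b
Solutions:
 f(b) = C1*(sin(b) + 1)^(3/8)/(sin(b) - 1)^(3/8)


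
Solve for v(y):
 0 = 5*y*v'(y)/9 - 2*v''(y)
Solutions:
 v(y) = C1 + C2*erfi(sqrt(5)*y/6)


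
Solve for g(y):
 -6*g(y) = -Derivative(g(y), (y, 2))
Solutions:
 g(y) = C1*exp(-sqrt(6)*y) + C2*exp(sqrt(6)*y)


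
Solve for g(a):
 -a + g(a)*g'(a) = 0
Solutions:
 g(a) = -sqrt(C1 + a^2)
 g(a) = sqrt(C1 + a^2)


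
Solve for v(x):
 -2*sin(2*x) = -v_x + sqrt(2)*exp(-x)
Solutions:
 v(x) = C1 - cos(2*x) - sqrt(2)*exp(-x)


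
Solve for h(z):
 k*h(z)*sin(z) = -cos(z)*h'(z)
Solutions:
 h(z) = C1*exp(k*log(cos(z)))


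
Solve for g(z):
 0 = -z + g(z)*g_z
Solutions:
 g(z) = -sqrt(C1 + z^2)
 g(z) = sqrt(C1 + z^2)


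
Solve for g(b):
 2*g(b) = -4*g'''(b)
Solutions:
 g(b) = C3*exp(-2^(2/3)*b/2) + (C1*sin(2^(2/3)*sqrt(3)*b/4) + C2*cos(2^(2/3)*sqrt(3)*b/4))*exp(2^(2/3)*b/4)


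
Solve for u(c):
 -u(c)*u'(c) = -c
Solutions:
 u(c) = -sqrt(C1 + c^2)
 u(c) = sqrt(C1 + c^2)


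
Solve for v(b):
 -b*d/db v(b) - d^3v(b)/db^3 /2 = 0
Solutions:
 v(b) = C1 + Integral(C2*airyai(-2^(1/3)*b) + C3*airybi(-2^(1/3)*b), b)


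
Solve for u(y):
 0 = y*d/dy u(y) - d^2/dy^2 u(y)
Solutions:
 u(y) = C1 + C2*erfi(sqrt(2)*y/2)


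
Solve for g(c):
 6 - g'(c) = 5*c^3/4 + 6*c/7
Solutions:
 g(c) = C1 - 5*c^4/16 - 3*c^2/7 + 6*c


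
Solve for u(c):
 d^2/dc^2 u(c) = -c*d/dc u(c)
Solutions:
 u(c) = C1 + C2*erf(sqrt(2)*c/2)


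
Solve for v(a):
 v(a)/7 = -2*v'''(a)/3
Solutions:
 v(a) = C3*exp(-14^(2/3)*3^(1/3)*a/14) + (C1*sin(14^(2/3)*3^(5/6)*a/28) + C2*cos(14^(2/3)*3^(5/6)*a/28))*exp(14^(2/3)*3^(1/3)*a/28)


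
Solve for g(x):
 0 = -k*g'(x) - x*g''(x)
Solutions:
 g(x) = C1 + x^(1 - re(k))*(C2*sin(log(x)*Abs(im(k))) + C3*cos(log(x)*im(k)))


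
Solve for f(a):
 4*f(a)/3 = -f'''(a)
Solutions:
 f(a) = C3*exp(-6^(2/3)*a/3) + (C1*sin(2^(2/3)*3^(1/6)*a/2) + C2*cos(2^(2/3)*3^(1/6)*a/2))*exp(6^(2/3)*a/6)


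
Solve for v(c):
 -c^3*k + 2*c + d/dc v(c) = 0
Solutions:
 v(c) = C1 + c^4*k/4 - c^2


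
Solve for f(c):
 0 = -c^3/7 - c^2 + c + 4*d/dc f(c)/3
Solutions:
 f(c) = C1 + 3*c^4/112 + c^3/4 - 3*c^2/8


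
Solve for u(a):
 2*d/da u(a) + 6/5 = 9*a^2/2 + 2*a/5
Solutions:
 u(a) = C1 + 3*a^3/4 + a^2/10 - 3*a/5


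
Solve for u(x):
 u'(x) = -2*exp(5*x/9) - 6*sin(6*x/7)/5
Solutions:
 u(x) = C1 - 18*exp(5*x/9)/5 + 7*cos(6*x/7)/5


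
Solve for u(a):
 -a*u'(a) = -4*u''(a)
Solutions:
 u(a) = C1 + C2*erfi(sqrt(2)*a/4)


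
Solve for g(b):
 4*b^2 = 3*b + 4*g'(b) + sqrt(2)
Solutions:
 g(b) = C1 + b^3/3 - 3*b^2/8 - sqrt(2)*b/4


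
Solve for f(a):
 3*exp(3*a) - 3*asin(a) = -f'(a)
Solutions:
 f(a) = C1 + 3*a*asin(a) + 3*sqrt(1 - a^2) - exp(3*a)


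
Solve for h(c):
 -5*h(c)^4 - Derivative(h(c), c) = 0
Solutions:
 h(c) = (-3^(2/3) - 3*3^(1/6)*I)*(1/(C1 + 5*c))^(1/3)/6
 h(c) = (-3^(2/3) + 3*3^(1/6)*I)*(1/(C1 + 5*c))^(1/3)/6
 h(c) = (1/(C1 + 15*c))^(1/3)


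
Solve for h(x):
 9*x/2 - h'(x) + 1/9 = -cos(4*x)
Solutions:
 h(x) = C1 + 9*x^2/4 + x/9 + sin(4*x)/4


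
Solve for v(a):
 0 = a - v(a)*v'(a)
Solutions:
 v(a) = -sqrt(C1 + a^2)
 v(a) = sqrt(C1 + a^2)


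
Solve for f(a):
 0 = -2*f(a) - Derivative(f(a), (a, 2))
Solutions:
 f(a) = C1*sin(sqrt(2)*a) + C2*cos(sqrt(2)*a)


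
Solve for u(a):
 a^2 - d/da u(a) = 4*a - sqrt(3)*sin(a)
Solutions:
 u(a) = C1 + a^3/3 - 2*a^2 - sqrt(3)*cos(a)


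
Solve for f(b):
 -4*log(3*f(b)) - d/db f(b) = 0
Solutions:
 Integral(1/(log(_y) + log(3)), (_y, f(b)))/4 = C1 - b


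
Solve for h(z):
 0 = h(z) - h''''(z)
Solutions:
 h(z) = C1*exp(-z) + C2*exp(z) + C3*sin(z) + C4*cos(z)


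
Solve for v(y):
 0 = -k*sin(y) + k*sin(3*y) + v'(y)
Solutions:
 v(y) = C1 - k*cos(y) + k*cos(3*y)/3


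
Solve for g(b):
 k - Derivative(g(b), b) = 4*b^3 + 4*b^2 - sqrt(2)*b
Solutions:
 g(b) = C1 - b^4 - 4*b^3/3 + sqrt(2)*b^2/2 + b*k


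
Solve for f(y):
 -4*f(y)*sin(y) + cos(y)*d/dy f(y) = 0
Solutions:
 f(y) = C1/cos(y)^4


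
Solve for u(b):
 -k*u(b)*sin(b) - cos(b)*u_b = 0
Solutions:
 u(b) = C1*exp(k*log(cos(b)))


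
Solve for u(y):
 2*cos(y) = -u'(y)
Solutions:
 u(y) = C1 - 2*sin(y)


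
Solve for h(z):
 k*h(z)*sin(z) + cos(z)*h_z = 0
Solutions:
 h(z) = C1*exp(k*log(cos(z)))


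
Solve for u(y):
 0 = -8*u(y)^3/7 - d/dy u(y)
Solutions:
 u(y) = -sqrt(14)*sqrt(-1/(C1 - 8*y))/2
 u(y) = sqrt(14)*sqrt(-1/(C1 - 8*y))/2


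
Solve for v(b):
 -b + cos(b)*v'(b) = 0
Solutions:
 v(b) = C1 + Integral(b/cos(b), b)


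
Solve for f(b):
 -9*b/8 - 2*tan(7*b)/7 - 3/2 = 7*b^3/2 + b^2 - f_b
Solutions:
 f(b) = C1 + 7*b^4/8 + b^3/3 + 9*b^2/16 + 3*b/2 - 2*log(cos(7*b))/49
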